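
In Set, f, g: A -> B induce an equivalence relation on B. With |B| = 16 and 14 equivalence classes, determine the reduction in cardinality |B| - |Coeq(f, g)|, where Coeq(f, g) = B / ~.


The coequalizer Coeq(f, g) = B / ~ has one element per equivalence class.
|B| = 16, |Coeq(f, g)| = 14.
|B| - |Coeq(f, g)| = 16 - 14 = 2.

2


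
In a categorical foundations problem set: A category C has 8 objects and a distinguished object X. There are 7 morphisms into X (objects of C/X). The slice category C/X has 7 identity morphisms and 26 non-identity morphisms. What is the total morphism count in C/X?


In the slice category C/X, objects are morphisms to X.
Identity morphisms: 7 (one per object of C/X).
Non-identity morphisms: 26.
Total = 7 + 26 = 33

33


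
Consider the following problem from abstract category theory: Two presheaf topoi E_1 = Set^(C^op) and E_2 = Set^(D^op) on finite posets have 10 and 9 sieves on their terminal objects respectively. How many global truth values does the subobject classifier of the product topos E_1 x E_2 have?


In a product of presheaf topoi E_1 x E_2, the subobject classifier
is Omega = Omega_1 x Omega_2 (componentwise), so
|Omega(top)| = |Omega_1(top_1)| * |Omega_2(top_2)|.
= 10 * 9 = 90.

90


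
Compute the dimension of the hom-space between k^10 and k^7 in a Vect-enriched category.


In Vect-enriched categories, Hom(k^n, k^m) is the space of m x n matrices.
dim(Hom(k^10, k^7)) = 7 * 10 = 70

70


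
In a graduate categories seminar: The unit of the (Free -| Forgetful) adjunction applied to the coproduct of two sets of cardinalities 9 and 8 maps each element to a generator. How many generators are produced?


The unit eta_X: X -> U(F(X)) of the Free-Forgetful adjunction
maps each element of X to a generator of F(X). For X = S + T (disjoint
union in Set), |S + T| = |S| + |T|.
Total mappings = 9 + 8 = 17.

17


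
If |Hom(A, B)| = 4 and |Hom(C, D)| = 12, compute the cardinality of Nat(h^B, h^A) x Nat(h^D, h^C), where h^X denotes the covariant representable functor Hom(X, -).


By the Yoneda lemma, Nat(h^B, h^A) is isomorphic to Hom(A, B),
so |Nat(h^B, h^A)| = |Hom(A, B)| and |Nat(h^D, h^C)| = |Hom(C, D)|.
|Hom(A, B)| = 4, |Hom(C, D)| = 12.
|Nat(h^B, h^A) x Nat(h^D, h^C)| = 4 * 12 = 48

48


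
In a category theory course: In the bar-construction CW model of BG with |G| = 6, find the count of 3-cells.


In the bar-construction CW model of BG, the n-cells are indexed by
n-tuples [g_1|...|g_n] of non-identity elements of G (degenerate
simplices with some g_i = e do not contribute cells), so there are
(|G| - 1)^n n-cells.
For dim = 3 with |G| = 6:
cells = (6 - 1)^3 = 5^3 = 125

125


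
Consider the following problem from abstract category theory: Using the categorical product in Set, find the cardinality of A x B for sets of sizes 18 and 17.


In Set, the product A x B is the Cartesian product.
By the universal property, |A x B| = |A| * |B|.
|A x B| = 18 * 17 = 306

306


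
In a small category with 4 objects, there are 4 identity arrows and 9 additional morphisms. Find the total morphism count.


Each object has an identity morphism, giving 4 identities.
Adding the 9 non-identity morphisms:
Total = 4 + 9 = 13

13


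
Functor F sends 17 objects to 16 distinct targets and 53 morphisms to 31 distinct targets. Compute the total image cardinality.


The image of F consists of distinct objects and distinct morphisms.
|Im(F)| on objects = 16
|Im(F)| on morphisms = 31
Total image cardinality = 16 + 31 = 47

47


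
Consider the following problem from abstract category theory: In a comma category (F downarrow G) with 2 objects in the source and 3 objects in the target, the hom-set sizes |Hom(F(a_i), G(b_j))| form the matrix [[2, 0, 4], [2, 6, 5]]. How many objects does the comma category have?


Objects of (F downarrow G) are triples (a, b, h: F(a)->G(b)).
The count equals the sum of all entries in the hom-matrix.
sum(row 0) = 6
sum(row 1) = 13
Grand total = 19

19


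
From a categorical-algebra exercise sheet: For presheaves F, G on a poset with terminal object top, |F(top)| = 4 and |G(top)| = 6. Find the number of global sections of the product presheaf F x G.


Global sections of a presheaf on a poset with terminal top satisfy
Gamma(H) ~ H(top). Presheaves admit pointwise products, so
(F x G)(top) = F(top) x G(top) (Cartesian product).
|Gamma(F x G)| = |F(top)| * |G(top)| = 4 * 6 = 24.

24


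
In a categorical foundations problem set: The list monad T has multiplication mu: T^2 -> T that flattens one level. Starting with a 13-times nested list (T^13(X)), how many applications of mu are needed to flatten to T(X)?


Each application of mu: T^2 -> T removes one layer of nesting.
Starting at depth 13 (i.e., T^13(X)), we need to reach T(X).
Number of mu applications = 13 - 1 = 12

12


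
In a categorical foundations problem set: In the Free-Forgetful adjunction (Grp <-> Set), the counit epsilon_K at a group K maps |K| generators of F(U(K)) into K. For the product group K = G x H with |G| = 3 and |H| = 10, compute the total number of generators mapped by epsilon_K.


The counit epsilon_K: F(U(K)) -> K of the Free-Forgetful adjunction
maps |K| generators of F(U(K)) into K. For K = G x H (the product group),
|G x H| = |G| * |H|.
Total generators mapped = 3 * 10 = 30.

30


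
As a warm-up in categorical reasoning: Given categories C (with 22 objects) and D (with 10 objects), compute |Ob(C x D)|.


The product category C x D has objects that are pairs (c, d).
Number of pairs = |Ob(C)| * |Ob(D)| = 22 * 10 = 220

220


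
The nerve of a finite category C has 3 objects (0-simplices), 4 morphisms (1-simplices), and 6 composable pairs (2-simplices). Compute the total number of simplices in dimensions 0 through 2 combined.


The 2-skeleton of the nerve N(C) consists of simplices in dimensions 0, 1, 2:
  |N(C)_0| = 3 (objects)
  |N(C)_1| = 4 (morphisms)
  |N(C)_2| = 6 (composable pairs)
Total = 3 + 4 + 6 = 13

13


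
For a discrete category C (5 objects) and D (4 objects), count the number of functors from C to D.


A functor from a discrete category C to D is determined by
where each object maps. Each of the 5 objects of C can map
to any of the 4 objects of D independently.
Number of functors = 4^5 = 1024

1024


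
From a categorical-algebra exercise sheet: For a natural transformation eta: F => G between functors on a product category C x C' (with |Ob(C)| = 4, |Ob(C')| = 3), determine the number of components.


A natural transformation eta: F => G assigns one component morphism per
object of the domain category.
The domain is the product category C x C', so
|Ob(C x C')| = |Ob(C)| * |Ob(C')| = 4 * 3 = 12.
Therefore eta has 12 component morphisms.

12


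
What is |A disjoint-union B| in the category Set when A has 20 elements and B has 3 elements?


In Set, the coproduct A + B is the disjoint union.
|A + B| = |A| + |B| = 20 + 3 = 23

23


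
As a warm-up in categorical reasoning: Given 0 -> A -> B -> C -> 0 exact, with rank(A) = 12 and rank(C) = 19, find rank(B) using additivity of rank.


For a short exact sequence 0 -> A -> B -> C -> 0,
rank is additive: rank(B) = rank(A) + rank(C).
rank(B) = 12 + 19 = 31

31


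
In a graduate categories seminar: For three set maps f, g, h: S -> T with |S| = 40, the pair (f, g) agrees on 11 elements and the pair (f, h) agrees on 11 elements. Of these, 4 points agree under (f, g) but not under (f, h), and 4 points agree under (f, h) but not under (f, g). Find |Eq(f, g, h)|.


Eq(f, g, h) is the triple-agreement set: points in S where all three
maps take the same value. Using inclusion-exclusion on the pairwise data:
Pair (f, g) agrees on 11 points; pair (f, h) on 11 points.
Points agreeing under (f, g) but not (f, h) = 4; under (f, h) but not (f, g) = 4.
Triple-agreement = agreement-in-(f, g) minus points that agree under (f, g) but not (f, h):
|Eq(f, g, h)| = 11 - 4 = 7
(cross-check via (f, h): 11 - 4 = 7.)

7


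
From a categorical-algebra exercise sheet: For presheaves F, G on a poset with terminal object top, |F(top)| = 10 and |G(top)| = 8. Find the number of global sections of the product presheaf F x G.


Global sections of a presheaf on a poset with terminal top satisfy
Gamma(H) ~ H(top). Presheaves admit pointwise products, so
(F x G)(top) = F(top) x G(top) (Cartesian product).
|Gamma(F x G)| = |F(top)| * |G(top)| = 10 * 8 = 80.

80


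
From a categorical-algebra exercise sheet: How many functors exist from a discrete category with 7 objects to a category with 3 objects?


A functor from a discrete category C to D is determined by
where each object maps. Each of the 7 objects of C can map
to any of the 3 objects of D independently.
Number of functors = 3^7 = 2187

2187


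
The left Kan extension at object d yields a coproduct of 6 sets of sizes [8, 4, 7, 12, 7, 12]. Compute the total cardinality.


Pointwise, the left Kan extension (Lan_F H)(d) is the colimit, indexed
by the comma category (F downarrow d), of H composed with the
projection (F downarrow d) -> C. Here that colimit is given
as a coproduct (disjoint union) of sets, so its cardinality is the
sum of the sizes of the summands.
Coproduct of sets with sizes: 8 + 4 + 7 + 12 + 7 + 12
= 50

50


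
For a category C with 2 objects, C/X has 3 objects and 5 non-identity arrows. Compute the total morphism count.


In the slice category C/X, objects are morphisms to X.
Identity morphisms: 3 (one per object of C/X).
Non-identity morphisms: 5.
Total = 3 + 5 = 8

8


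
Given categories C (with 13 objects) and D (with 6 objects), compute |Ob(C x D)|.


The product category C x D has objects that are pairs (c, d).
Number of pairs = |Ob(C)| * |Ob(D)| = 13 * 6 = 78

78


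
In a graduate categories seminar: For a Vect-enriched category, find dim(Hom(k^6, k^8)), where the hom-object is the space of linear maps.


In Vect-enriched categories, Hom(k^n, k^m) is the space of m x n matrices.
dim(Hom(k^6, k^8)) = 8 * 6 = 48

48


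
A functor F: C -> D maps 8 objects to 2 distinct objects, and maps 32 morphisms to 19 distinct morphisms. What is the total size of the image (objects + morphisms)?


The image of F consists of distinct objects and distinct morphisms.
|Im(F)| on objects = 2
|Im(F)| on morphisms = 19
Total image cardinality = 2 + 19 = 21

21


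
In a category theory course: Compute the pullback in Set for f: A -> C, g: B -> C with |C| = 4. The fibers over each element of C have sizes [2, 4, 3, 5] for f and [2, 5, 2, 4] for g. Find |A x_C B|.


The pullback A x_C B consists of pairs (a, b) with f(a) = g(b).
For each element c in C, the fiber product has |f^-1(c)| * |g^-1(c)| elements.
Summing over C: 2 * 2 + 4 * 5 + 3 * 2 + 5 * 4
= 4 + 20 + 6 + 20 = 50

50


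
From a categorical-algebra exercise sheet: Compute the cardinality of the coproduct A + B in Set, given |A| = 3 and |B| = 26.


In Set, the coproduct A + B is the disjoint union.
|A + B| = |A| + |B| = 3 + 26 = 29

29


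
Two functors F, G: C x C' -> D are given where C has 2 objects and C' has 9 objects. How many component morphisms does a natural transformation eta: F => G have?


A natural transformation eta: F => G assigns one component morphism per
object of the domain category.
The domain is the product category C x C', so
|Ob(C x C')| = |Ob(C)| * |Ob(C')| = 2 * 9 = 18.
Therefore eta has 18 component morphisms.

18


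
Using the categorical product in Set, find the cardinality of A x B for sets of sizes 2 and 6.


In Set, the product A x B is the Cartesian product.
By the universal property, |A x B| = |A| * |B|.
|A x B| = 2 * 6 = 12

12


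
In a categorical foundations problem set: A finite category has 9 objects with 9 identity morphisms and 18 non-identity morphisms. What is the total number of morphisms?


Each object has an identity morphism, giving 9 identities.
Adding the 18 non-identity morphisms:
Total = 9 + 18 = 27

27


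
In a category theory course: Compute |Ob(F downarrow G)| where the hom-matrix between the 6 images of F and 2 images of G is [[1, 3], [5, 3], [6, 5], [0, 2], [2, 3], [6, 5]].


Objects of (F downarrow G) are triples (a, b, h: F(a)->G(b)).
The count equals the sum of all entries in the hom-matrix.
sum(row 0) = 4
sum(row 1) = 8
sum(row 2) = 11
sum(row 3) = 2
sum(row 4) = 5
sum(row 5) = 11
Grand total = 41

41


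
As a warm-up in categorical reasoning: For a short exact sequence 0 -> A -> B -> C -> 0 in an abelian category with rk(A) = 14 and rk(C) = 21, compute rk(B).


For a short exact sequence 0 -> A -> B -> C -> 0,
rank is additive: rank(B) = rank(A) + rank(C).
rank(B) = 14 + 21 = 35

35


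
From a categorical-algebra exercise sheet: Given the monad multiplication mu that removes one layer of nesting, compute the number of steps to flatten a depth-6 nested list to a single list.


Each application of mu: T^2 -> T removes one layer of nesting.
Starting at depth 6 (i.e., T^6(X)), we need to reach T(X).
Number of mu applications = 6 - 1 = 5

5


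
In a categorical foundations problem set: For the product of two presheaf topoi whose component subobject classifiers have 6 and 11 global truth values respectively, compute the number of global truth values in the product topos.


In a product of presheaf topoi E_1 x E_2, the subobject classifier
is Omega = Omega_1 x Omega_2 (componentwise), so
|Omega(top)| = |Omega_1(top_1)| * |Omega_2(top_2)|.
= 6 * 11 = 66.

66


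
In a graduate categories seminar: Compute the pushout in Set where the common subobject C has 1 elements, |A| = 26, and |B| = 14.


The pushout A +_C B identifies the images of C in A and B.
|A +_C B| = |A| + |B| - |C| (for injections).
= 26 + 14 - 1 = 39

39


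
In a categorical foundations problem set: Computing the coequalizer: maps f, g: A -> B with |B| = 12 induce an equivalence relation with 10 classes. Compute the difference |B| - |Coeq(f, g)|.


The coequalizer Coeq(f, g) = B / ~ has one element per equivalence class.
|B| = 12, |Coeq(f, g)| = 10.
|B| - |Coeq(f, g)| = 12 - 10 = 2.

2


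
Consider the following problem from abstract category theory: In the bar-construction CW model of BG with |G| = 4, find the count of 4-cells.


In the bar-construction CW model of BG, the n-cells are indexed by
n-tuples [g_1|...|g_n] of non-identity elements of G (degenerate
simplices with some g_i = e do not contribute cells), so there are
(|G| - 1)^n n-cells.
For dim = 4 with |G| = 4:
cells = (4 - 1)^4 = 3^4 = 81

81


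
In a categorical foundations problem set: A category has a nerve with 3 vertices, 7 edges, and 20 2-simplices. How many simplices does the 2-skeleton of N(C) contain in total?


The 2-skeleton of the nerve N(C) consists of simplices in dimensions 0, 1, 2:
  |N(C)_0| = 3 (objects)
  |N(C)_1| = 7 (morphisms)
  |N(C)_2| = 20 (composable pairs)
Total = 3 + 7 + 20 = 30

30


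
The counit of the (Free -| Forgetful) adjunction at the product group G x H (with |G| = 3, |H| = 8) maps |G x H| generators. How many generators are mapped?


The counit epsilon_K: F(U(K)) -> K of the Free-Forgetful adjunction
maps |K| generators of F(U(K)) into K. For K = G x H (the product group),
|G x H| = |G| * |H|.
Total generators mapped = 3 * 8 = 24.

24


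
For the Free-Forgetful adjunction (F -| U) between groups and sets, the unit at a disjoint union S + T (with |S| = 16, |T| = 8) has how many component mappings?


The unit eta_X: X -> U(F(X)) of the Free-Forgetful adjunction
maps each element of X to a generator of F(X). For X = S + T (disjoint
union in Set), |S + T| = |S| + |T|.
Total mappings = 16 + 8 = 24.

24


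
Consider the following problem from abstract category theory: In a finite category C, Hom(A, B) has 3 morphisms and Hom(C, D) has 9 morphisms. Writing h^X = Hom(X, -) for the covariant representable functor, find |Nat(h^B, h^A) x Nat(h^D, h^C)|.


By the Yoneda lemma, Nat(h^B, h^A) is isomorphic to Hom(A, B),
so |Nat(h^B, h^A)| = |Hom(A, B)| and |Nat(h^D, h^C)| = |Hom(C, D)|.
|Hom(A, B)| = 3, |Hom(C, D)| = 9.
|Nat(h^B, h^A) x Nat(h^D, h^C)| = 3 * 9 = 27

27


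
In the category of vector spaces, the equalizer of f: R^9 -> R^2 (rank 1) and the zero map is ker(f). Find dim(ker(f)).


The equalizer of f and the zero map is ker(f).
By the rank-nullity theorem: dim(ker(f)) = dim(domain) - rank(f).
dim(ker(f)) = 9 - 1 = 8

8


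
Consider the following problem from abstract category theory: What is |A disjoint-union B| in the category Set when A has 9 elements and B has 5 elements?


In Set, the coproduct A + B is the disjoint union.
|A + B| = |A| + |B| = 9 + 5 = 14

14


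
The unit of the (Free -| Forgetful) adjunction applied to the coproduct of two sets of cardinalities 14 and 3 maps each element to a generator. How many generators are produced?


The unit eta_X: X -> U(F(X)) of the Free-Forgetful adjunction
maps each element of X to a generator of F(X). For X = S + T (disjoint
union in Set), |S + T| = |S| + |T|.
Total mappings = 14 + 3 = 17.

17


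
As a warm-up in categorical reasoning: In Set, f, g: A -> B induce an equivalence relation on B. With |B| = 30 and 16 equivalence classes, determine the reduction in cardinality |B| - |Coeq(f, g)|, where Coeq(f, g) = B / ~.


The coequalizer Coeq(f, g) = B / ~ has one element per equivalence class.
|B| = 30, |Coeq(f, g)| = 16.
|B| - |Coeq(f, g)| = 30 - 16 = 14.

14


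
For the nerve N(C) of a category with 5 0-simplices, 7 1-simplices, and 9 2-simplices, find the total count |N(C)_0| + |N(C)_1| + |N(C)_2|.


The 2-skeleton of the nerve N(C) consists of simplices in dimensions 0, 1, 2:
  |N(C)_0| = 5 (objects)
  |N(C)_1| = 7 (morphisms)
  |N(C)_2| = 9 (composable pairs)
Total = 5 + 7 + 9 = 21

21


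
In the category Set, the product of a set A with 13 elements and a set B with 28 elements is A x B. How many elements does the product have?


In Set, the product A x B is the Cartesian product.
By the universal property, |A x B| = |A| * |B|.
|A x B| = 13 * 28 = 364

364


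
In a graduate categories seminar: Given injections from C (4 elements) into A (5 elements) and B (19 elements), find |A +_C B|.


The pushout A +_C B identifies the images of C in A and B.
|A +_C B| = |A| + |B| - |C| (for injections).
= 5 + 19 - 4 = 20

20


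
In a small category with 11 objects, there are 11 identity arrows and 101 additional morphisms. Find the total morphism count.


Each object has an identity morphism, giving 11 identities.
Adding the 101 non-identity morphisms:
Total = 11 + 101 = 112

112


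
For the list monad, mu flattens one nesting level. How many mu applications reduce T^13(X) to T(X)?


Each application of mu: T^2 -> T removes one layer of nesting.
Starting at depth 13 (i.e., T^13(X)), we need to reach T(X).
Number of mu applications = 13 - 1 = 12

12


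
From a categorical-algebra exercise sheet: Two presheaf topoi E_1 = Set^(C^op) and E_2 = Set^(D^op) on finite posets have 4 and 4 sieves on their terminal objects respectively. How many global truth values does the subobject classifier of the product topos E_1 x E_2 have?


In a product of presheaf topoi E_1 x E_2, the subobject classifier
is Omega = Omega_1 x Omega_2 (componentwise), so
|Omega(top)| = |Omega_1(top_1)| * |Omega_2(top_2)|.
= 4 * 4 = 16.

16


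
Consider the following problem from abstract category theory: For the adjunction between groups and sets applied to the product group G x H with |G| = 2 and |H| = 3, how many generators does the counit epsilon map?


The counit epsilon_K: F(U(K)) -> K of the Free-Forgetful adjunction
maps |K| generators of F(U(K)) into K. For K = G x H (the product group),
|G x H| = |G| * |H|.
Total generators mapped = 2 * 3 = 6.

6


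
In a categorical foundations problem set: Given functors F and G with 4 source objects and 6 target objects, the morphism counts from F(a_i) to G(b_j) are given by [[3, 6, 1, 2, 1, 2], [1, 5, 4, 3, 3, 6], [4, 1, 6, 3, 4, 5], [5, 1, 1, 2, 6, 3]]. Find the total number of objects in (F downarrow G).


Objects of (F downarrow G) are triples (a, b, h: F(a)->G(b)).
The count equals the sum of all entries in the hom-matrix.
sum(row 0) = 15
sum(row 1) = 22
sum(row 2) = 23
sum(row 3) = 18
Grand total = 78

78


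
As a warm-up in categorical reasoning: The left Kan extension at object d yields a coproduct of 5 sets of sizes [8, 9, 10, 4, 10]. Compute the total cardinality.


Pointwise, the left Kan extension (Lan_F H)(d) is the colimit, indexed
by the comma category (F downarrow d), of H composed with the
projection (F downarrow d) -> C. Here that colimit is given
as a coproduct (disjoint union) of sets, so its cardinality is the
sum of the sizes of the summands.
Coproduct of sets with sizes: 8 + 9 + 10 + 4 + 10
= 41

41


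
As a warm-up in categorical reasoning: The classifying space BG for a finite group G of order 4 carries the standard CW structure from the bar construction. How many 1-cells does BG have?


In the bar-construction CW model of BG, the n-cells are indexed by
n-tuples [g_1|...|g_n] of non-identity elements of G (degenerate
simplices with some g_i = e do not contribute cells), so there are
(|G| - 1)^n n-cells.
For dim = 1 with |G| = 4:
cells = (4 - 1)^1 = 3^1 = 3

3


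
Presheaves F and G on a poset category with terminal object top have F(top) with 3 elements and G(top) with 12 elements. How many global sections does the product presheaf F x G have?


Global sections of a presheaf on a poset with terminal top satisfy
Gamma(H) ~ H(top). Presheaves admit pointwise products, so
(F x G)(top) = F(top) x G(top) (Cartesian product).
|Gamma(F x G)| = |F(top)| * |G(top)| = 3 * 12 = 36.

36


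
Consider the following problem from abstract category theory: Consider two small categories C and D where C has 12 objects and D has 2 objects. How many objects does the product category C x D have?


The product category C x D has objects that are pairs (c, d).
Number of pairs = |Ob(C)| * |Ob(D)| = 12 * 2 = 24

24


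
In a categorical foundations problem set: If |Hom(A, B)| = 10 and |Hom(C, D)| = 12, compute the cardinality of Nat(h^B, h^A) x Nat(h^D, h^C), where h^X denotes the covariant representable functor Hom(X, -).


By the Yoneda lemma, Nat(h^B, h^A) is isomorphic to Hom(A, B),
so |Nat(h^B, h^A)| = |Hom(A, B)| and |Nat(h^D, h^C)| = |Hom(C, D)|.
|Hom(A, B)| = 10, |Hom(C, D)| = 12.
|Nat(h^B, h^A) x Nat(h^D, h^C)| = 10 * 12 = 120

120


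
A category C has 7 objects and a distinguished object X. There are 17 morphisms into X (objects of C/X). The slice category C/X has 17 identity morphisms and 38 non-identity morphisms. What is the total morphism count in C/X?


In the slice category C/X, objects are morphisms to X.
Identity morphisms: 17 (one per object of C/X).
Non-identity morphisms: 38.
Total = 17 + 38 = 55

55


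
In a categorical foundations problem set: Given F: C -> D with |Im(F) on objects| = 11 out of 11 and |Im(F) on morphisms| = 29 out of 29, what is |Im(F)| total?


The image of F consists of distinct objects and distinct morphisms.
|Im(F)| on objects = 11
|Im(F)| on morphisms = 29
Total image cardinality = 11 + 29 = 40

40


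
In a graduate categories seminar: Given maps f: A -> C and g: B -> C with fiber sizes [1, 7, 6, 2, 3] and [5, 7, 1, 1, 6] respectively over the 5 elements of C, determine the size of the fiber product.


The pullback A x_C B consists of pairs (a, b) with f(a) = g(b).
For each element c in C, the fiber product has |f^-1(c)| * |g^-1(c)| elements.
Summing over C: 1 * 5 + 7 * 7 + 6 * 1 + 2 * 1 + 3 * 6
= 5 + 49 + 6 + 2 + 18 = 80

80


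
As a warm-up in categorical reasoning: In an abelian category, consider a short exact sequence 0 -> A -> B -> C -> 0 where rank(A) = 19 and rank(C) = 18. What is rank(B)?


For a short exact sequence 0 -> A -> B -> C -> 0,
rank is additive: rank(B) = rank(A) + rank(C).
rank(B) = 19 + 18 = 37

37


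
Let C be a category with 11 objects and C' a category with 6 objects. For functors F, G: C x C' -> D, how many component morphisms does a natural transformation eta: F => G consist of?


A natural transformation eta: F => G assigns one component morphism per
object of the domain category.
The domain is the product category C x C', so
|Ob(C x C')| = |Ob(C)| * |Ob(C')| = 11 * 6 = 66.
Therefore eta has 66 component morphisms.

66


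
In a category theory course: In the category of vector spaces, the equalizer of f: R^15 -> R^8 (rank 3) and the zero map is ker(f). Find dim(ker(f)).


The equalizer of f and the zero map is ker(f).
By the rank-nullity theorem: dim(ker(f)) = dim(domain) - rank(f).
dim(ker(f)) = 15 - 3 = 12

12


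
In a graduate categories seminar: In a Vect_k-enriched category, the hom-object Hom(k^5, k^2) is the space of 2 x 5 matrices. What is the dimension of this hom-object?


In Vect-enriched categories, Hom(k^n, k^m) is the space of m x n matrices.
dim(Hom(k^5, k^2)) = 2 * 5 = 10

10


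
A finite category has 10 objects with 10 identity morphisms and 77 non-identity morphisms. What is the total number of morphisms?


Each object has an identity morphism, giving 10 identities.
Adding the 77 non-identity morphisms:
Total = 10 + 77 = 87

87


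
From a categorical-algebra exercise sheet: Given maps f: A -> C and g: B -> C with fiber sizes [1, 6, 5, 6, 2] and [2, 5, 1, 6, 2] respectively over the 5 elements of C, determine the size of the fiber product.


The pullback A x_C B consists of pairs (a, b) with f(a) = g(b).
For each element c in C, the fiber product has |f^-1(c)| * |g^-1(c)| elements.
Summing over C: 1 * 2 + 6 * 5 + 5 * 1 + 6 * 6 + 2 * 2
= 2 + 30 + 5 + 36 + 4 = 77

77


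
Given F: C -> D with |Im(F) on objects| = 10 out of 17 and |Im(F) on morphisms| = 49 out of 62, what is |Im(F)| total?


The image of F consists of distinct objects and distinct morphisms.
|Im(F)| on objects = 10
|Im(F)| on morphisms = 49
Total image cardinality = 10 + 49 = 59

59


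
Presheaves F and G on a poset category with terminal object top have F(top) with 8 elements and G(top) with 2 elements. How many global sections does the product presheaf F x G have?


Global sections of a presheaf on a poset with terminal top satisfy
Gamma(H) ~ H(top). Presheaves admit pointwise products, so
(F x G)(top) = F(top) x G(top) (Cartesian product).
|Gamma(F x G)| = |F(top)| * |G(top)| = 8 * 2 = 16.

16


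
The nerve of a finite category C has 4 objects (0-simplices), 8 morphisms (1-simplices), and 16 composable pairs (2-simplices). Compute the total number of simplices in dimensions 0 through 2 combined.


The 2-skeleton of the nerve N(C) consists of simplices in dimensions 0, 1, 2:
  |N(C)_0| = 4 (objects)
  |N(C)_1| = 8 (morphisms)
  |N(C)_2| = 16 (composable pairs)
Total = 4 + 8 + 16 = 28

28


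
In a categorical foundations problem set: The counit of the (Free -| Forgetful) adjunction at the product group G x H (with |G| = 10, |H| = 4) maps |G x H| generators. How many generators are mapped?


The counit epsilon_K: F(U(K)) -> K of the Free-Forgetful adjunction
maps |K| generators of F(U(K)) into K. For K = G x H (the product group),
|G x H| = |G| * |H|.
Total generators mapped = 10 * 4 = 40.

40


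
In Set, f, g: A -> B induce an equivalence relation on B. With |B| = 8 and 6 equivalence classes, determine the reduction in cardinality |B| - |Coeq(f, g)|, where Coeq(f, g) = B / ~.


The coequalizer Coeq(f, g) = B / ~ has one element per equivalence class.
|B| = 8, |Coeq(f, g)| = 6.
|B| - |Coeq(f, g)| = 8 - 6 = 2.

2


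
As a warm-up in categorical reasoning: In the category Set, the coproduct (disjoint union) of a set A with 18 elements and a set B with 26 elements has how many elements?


In Set, the coproduct A + B is the disjoint union.
|A + B| = |A| + |B| = 18 + 26 = 44

44


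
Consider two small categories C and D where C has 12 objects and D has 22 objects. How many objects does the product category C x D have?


The product category C x D has objects that are pairs (c, d).
Number of pairs = |Ob(C)| * |Ob(D)| = 12 * 22 = 264

264


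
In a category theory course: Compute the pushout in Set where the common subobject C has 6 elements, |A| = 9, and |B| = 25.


The pushout A +_C B identifies the images of C in A and B.
|A +_C B| = |A| + |B| - |C| (for injections).
= 9 + 25 - 6 = 28

28


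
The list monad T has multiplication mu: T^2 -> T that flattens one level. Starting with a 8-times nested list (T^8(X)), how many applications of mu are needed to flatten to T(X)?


Each application of mu: T^2 -> T removes one layer of nesting.
Starting at depth 8 (i.e., T^8(X)), we need to reach T(X).
Number of mu applications = 8 - 1 = 7

7


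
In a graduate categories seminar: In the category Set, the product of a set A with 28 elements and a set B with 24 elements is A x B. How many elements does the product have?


In Set, the product A x B is the Cartesian product.
By the universal property, |A x B| = |A| * |B|.
|A x B| = 28 * 24 = 672

672


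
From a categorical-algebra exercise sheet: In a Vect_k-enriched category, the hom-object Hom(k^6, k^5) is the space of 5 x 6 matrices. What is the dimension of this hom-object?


In Vect-enriched categories, Hom(k^n, k^m) is the space of m x n matrices.
dim(Hom(k^6, k^5)) = 5 * 6 = 30

30


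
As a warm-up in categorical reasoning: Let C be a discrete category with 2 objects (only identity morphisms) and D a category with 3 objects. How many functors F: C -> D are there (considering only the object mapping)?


A functor from a discrete category C to D is determined by
where each object maps. Each of the 2 objects of C can map
to any of the 3 objects of D independently.
Number of functors = 3^2 = 9

9


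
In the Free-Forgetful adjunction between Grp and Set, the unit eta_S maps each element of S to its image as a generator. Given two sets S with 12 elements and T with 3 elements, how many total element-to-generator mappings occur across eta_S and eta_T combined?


The unit eta_X: X -> U(F(X)) of the Free-Forgetful adjunction
maps each element of X to a generator of F(X). For X = S + T (disjoint
union in Set), |S + T| = |S| + |T|.
Total mappings = 12 + 3 = 15.

15


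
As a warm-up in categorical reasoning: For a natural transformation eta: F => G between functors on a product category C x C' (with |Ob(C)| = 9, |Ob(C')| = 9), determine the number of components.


A natural transformation eta: F => G assigns one component morphism per
object of the domain category.
The domain is the product category C x C', so
|Ob(C x C')| = |Ob(C)| * |Ob(C')| = 9 * 9 = 81.
Therefore eta has 81 component morphisms.

81


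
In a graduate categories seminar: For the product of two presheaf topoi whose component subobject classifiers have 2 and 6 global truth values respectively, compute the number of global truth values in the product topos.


In a product of presheaf topoi E_1 x E_2, the subobject classifier
is Omega = Omega_1 x Omega_2 (componentwise), so
|Omega(top)| = |Omega_1(top_1)| * |Omega_2(top_2)|.
= 2 * 6 = 12.

12


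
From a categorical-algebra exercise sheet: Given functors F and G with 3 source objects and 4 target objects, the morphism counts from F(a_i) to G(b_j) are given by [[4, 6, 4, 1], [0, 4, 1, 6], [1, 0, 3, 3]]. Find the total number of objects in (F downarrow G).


Objects of (F downarrow G) are triples (a, b, h: F(a)->G(b)).
The count equals the sum of all entries in the hom-matrix.
sum(row 0) = 15
sum(row 1) = 11
sum(row 2) = 7
Grand total = 33

33


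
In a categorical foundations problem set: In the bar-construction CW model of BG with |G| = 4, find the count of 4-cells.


In the bar-construction CW model of BG, the n-cells are indexed by
n-tuples [g_1|...|g_n] of non-identity elements of G (degenerate
simplices with some g_i = e do not contribute cells), so there are
(|G| - 1)^n n-cells.
For dim = 4 with |G| = 4:
cells = (4 - 1)^4 = 3^4 = 81

81


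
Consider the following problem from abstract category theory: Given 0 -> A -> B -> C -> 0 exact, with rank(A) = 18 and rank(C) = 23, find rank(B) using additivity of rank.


For a short exact sequence 0 -> A -> B -> C -> 0,
rank is additive: rank(B) = rank(A) + rank(C).
rank(B) = 18 + 23 = 41

41


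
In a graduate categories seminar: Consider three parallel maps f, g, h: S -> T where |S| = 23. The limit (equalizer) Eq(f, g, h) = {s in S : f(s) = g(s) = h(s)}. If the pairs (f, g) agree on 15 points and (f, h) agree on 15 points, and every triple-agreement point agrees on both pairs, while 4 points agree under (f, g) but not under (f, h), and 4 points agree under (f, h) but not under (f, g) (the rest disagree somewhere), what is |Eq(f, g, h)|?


Eq(f, g, h) is the triple-agreement set: points in S where all three
maps take the same value. Using inclusion-exclusion on the pairwise data:
Pair (f, g) agrees on 15 points; pair (f, h) on 15 points.
Points agreeing under (f, g) but not (f, h) = 4; under (f, h) but not (f, g) = 4.
Triple-agreement = agreement-in-(f, g) minus points that agree under (f, g) but not (f, h):
|Eq(f, g, h)| = 15 - 4 = 11
(cross-check via (f, h): 15 - 4 = 11.)

11


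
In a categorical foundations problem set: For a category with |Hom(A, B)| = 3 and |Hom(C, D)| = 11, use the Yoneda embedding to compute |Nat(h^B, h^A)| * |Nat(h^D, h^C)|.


By the Yoneda lemma, Nat(h^B, h^A) is isomorphic to Hom(A, B),
so |Nat(h^B, h^A)| = |Hom(A, B)| and |Nat(h^D, h^C)| = |Hom(C, D)|.
|Hom(A, B)| = 3, |Hom(C, D)| = 11.
|Nat(h^B, h^A) x Nat(h^D, h^C)| = 3 * 11 = 33

33


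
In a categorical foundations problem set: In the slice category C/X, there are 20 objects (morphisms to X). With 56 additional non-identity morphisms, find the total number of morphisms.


In the slice category C/X, objects are morphisms to X.
Identity morphisms: 20 (one per object of C/X).
Non-identity morphisms: 56.
Total = 20 + 56 = 76

76


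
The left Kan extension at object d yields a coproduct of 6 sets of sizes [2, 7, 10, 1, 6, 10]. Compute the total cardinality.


Pointwise, the left Kan extension (Lan_F H)(d) is the colimit, indexed
by the comma category (F downarrow d), of H composed with the
projection (F downarrow d) -> C. Here that colimit is given
as a coproduct (disjoint union) of sets, so its cardinality is the
sum of the sizes of the summands.
Coproduct of sets with sizes: 2 + 7 + 10 + 1 + 6 + 10
= 36

36


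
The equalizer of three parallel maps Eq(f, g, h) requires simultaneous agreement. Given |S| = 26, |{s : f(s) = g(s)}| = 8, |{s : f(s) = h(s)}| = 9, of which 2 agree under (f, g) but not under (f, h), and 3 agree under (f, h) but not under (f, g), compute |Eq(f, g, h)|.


Eq(f, g, h) is the triple-agreement set: points in S where all three
maps take the same value. Using inclusion-exclusion on the pairwise data:
Pair (f, g) agrees on 8 points; pair (f, h) on 9 points.
Points agreeing under (f, g) but not (f, h) = 2; under (f, h) but not (f, g) = 3.
Triple-agreement = agreement-in-(f, g) minus points that agree under (f, g) but not (f, h):
|Eq(f, g, h)| = 8 - 2 = 6
(cross-check via (f, h): 9 - 3 = 6.)

6


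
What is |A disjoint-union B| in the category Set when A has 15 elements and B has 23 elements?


In Set, the coproduct A + B is the disjoint union.
|A + B| = |A| + |B| = 15 + 23 = 38

38


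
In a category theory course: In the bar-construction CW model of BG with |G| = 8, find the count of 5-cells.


In the bar-construction CW model of BG, the n-cells are indexed by
n-tuples [g_1|...|g_n] of non-identity elements of G (degenerate
simplices with some g_i = e do not contribute cells), so there are
(|G| - 1)^n n-cells.
For dim = 5 with |G| = 8:
cells = (8 - 1)^5 = 7^5 = 16807

16807


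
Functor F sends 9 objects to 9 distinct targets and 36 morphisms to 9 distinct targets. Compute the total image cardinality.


The image of F consists of distinct objects and distinct morphisms.
|Im(F)| on objects = 9
|Im(F)| on morphisms = 9
Total image cardinality = 9 + 9 = 18

18


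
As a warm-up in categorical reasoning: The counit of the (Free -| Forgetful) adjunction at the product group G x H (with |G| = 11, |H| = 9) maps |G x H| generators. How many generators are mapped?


The counit epsilon_K: F(U(K)) -> K of the Free-Forgetful adjunction
maps |K| generators of F(U(K)) into K. For K = G x H (the product group),
|G x H| = |G| * |H|.
Total generators mapped = 11 * 9 = 99.

99


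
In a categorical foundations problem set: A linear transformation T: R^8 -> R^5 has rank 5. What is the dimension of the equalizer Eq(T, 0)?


The equalizer of f and the zero map is ker(f).
By the rank-nullity theorem: dim(ker(f)) = dim(domain) - rank(f).
dim(ker(f)) = 8 - 5 = 3

3


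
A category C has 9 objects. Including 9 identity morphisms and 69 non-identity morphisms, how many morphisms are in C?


Each object has an identity morphism, giving 9 identities.
Adding the 69 non-identity morphisms:
Total = 9 + 69 = 78

78


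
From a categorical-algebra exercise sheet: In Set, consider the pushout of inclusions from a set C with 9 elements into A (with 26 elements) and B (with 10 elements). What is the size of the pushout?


The pushout A +_C B identifies the images of C in A and B.
|A +_C B| = |A| + |B| - |C| (for injections).
= 26 + 10 - 9 = 27

27


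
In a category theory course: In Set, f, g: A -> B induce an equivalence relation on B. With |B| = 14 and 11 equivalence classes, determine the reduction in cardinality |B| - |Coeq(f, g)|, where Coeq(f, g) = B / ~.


The coequalizer Coeq(f, g) = B / ~ has one element per equivalence class.
|B| = 14, |Coeq(f, g)| = 11.
|B| - |Coeq(f, g)| = 14 - 11 = 3.

3


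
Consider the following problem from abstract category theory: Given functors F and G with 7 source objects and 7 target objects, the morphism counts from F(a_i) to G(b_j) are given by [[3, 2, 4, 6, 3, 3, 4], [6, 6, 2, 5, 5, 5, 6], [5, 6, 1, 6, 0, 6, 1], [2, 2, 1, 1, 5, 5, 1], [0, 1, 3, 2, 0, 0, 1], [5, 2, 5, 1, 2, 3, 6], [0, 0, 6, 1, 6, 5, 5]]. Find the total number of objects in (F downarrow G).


Objects of (F downarrow G) are triples (a, b, h: F(a)->G(b)).
The count equals the sum of all entries in the hom-matrix.
sum(row 0) = 25
sum(row 1) = 35
sum(row 2) = 25
sum(row 3) = 17
sum(row 4) = 7
sum(row 5) = 24
sum(row 6) = 23
Grand total = 156

156


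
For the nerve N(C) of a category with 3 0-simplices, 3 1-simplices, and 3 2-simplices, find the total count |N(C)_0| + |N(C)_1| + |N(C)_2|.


The 2-skeleton of the nerve N(C) consists of simplices in dimensions 0, 1, 2:
  |N(C)_0| = 3 (objects)
  |N(C)_1| = 3 (morphisms)
  |N(C)_2| = 3 (composable pairs)
Total = 3 + 3 + 3 = 9

9


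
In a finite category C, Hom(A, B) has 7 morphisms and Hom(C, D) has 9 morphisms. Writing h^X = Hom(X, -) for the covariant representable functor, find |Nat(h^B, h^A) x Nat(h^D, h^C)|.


By the Yoneda lemma, Nat(h^B, h^A) is isomorphic to Hom(A, B),
so |Nat(h^B, h^A)| = |Hom(A, B)| and |Nat(h^D, h^C)| = |Hom(C, D)|.
|Hom(A, B)| = 7, |Hom(C, D)| = 9.
|Nat(h^B, h^A) x Nat(h^D, h^C)| = 7 * 9 = 63

63


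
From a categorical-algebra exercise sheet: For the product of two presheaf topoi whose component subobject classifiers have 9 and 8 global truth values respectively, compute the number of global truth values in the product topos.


In a product of presheaf topoi E_1 x E_2, the subobject classifier
is Omega = Omega_1 x Omega_2 (componentwise), so
|Omega(top)| = |Omega_1(top_1)| * |Omega_2(top_2)|.
= 9 * 8 = 72.

72


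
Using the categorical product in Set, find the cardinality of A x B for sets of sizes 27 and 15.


In Set, the product A x B is the Cartesian product.
By the universal property, |A x B| = |A| * |B|.
|A x B| = 27 * 15 = 405

405


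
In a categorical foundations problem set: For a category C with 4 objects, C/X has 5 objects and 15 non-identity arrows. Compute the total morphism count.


In the slice category C/X, objects are morphisms to X.
Identity morphisms: 5 (one per object of C/X).
Non-identity morphisms: 15.
Total = 5 + 15 = 20

20
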